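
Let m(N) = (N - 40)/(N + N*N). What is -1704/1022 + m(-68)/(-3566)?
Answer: -3460532451/2075515414 ≈ -1.6673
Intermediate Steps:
m(N) = (-40 + N)/(N + N²)
-1704/1022 + m(-68)/(-3566) = -1704/1022 + ((-40 - 68)/((-68)*(1 - 68)))/(-3566) = -1704*1/1022 - 1/68*(-108)/(-67)*(-1/3566) = -852/511 - 1/68*(-1/67)*(-108)*(-1/3566) = -852/511 - 27/1139*(-1/3566) = -852/511 + 27/4061674 = -3460532451/2075515414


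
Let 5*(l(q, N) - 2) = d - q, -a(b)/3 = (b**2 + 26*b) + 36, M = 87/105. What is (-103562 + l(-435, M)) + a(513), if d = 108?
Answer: -4665402/5 ≈ -9.3308e+5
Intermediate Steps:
M = 29/35 (M = 87*(1/105) = 29/35 ≈ 0.82857)
a(b) = -108 - 78*b - 3*b**2 (a(b) = -3*((b**2 + 26*b) + 36) = -3*(36 + b**2 + 26*b) = -108 - 78*b - 3*b**2)
l(q, N) = 118/5 - q/5 (l(q, N) = 2 + (108 - q)/5 = 2 + (108/5 - q/5) = 118/5 - q/5)
(-103562 + l(-435, M)) + a(513) = (-103562 + (118/5 - 1/5*(-435))) + (-108 - 78*513 - 3*513**2) = (-103562 + (118/5 + 87)) + (-108 - 40014 - 3*263169) = (-103562 + 553/5) + (-108 - 40014 - 789507) = -517257/5 - 829629 = -4665402/5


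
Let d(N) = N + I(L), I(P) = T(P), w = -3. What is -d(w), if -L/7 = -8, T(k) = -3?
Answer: 6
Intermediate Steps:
L = 56 (L = -7*(-8) = 56)
I(P) = -3
d(N) = -3 + N (d(N) = N - 3 = -3 + N)
-d(w) = -(-3 - 3) = -1*(-6) = 6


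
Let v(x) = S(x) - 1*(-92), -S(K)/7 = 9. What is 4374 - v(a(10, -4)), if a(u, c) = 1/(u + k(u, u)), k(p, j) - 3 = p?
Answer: 4345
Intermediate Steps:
k(p, j) = 3 + p
S(K) = -63 (S(K) = -7*9 = -63)
a(u, c) = 1/(3 + 2*u) (a(u, c) = 1/(u + (3 + u)) = 1/(3 + 2*u))
v(x) = 29 (v(x) = -63 - 1*(-92) = -63 + 92 = 29)
4374 - v(a(10, -4)) = 4374 - 1*29 = 4374 - 29 = 4345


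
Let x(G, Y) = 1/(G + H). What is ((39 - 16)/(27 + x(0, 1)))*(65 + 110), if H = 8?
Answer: 4600/31 ≈ 148.39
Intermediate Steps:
x(G, Y) = 1/(8 + G) (x(G, Y) = 1/(G + 8) = 1/(8 + G))
((39 - 16)/(27 + x(0, 1)))*(65 + 110) = ((39 - 16)/(27 + 1/(8 + 0)))*(65 + 110) = (23/(27 + 1/8))*175 = (23/(27 + ⅛))*175 = (23/(217/8))*175 = (23*(8/217))*175 = (184/217)*175 = 4600/31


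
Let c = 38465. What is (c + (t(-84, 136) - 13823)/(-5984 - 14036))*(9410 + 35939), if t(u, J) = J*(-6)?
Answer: 34922536549711/20020 ≈ 1.7444e+9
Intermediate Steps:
t(u, J) = -6*J
(c + (t(-84, 136) - 13823)/(-5984 - 14036))*(9410 + 35939) = (38465 + (-6*136 - 13823)/(-5984 - 14036))*(9410 + 35939) = (38465 + (-816 - 13823)/(-20020))*45349 = (38465 - 14639*(-1/20020))*45349 = (38465 + 14639/20020)*45349 = (770083939/20020)*45349 = 34922536549711/20020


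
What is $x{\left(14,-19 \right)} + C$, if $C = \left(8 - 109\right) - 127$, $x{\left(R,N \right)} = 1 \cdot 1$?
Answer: $-227$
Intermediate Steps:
$x{\left(R,N \right)} = 1$
$C = -228$ ($C = -101 - 127 = -228$)
$x{\left(14,-19 \right)} + C = 1 - 228 = -227$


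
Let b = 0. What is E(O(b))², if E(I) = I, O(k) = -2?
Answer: 4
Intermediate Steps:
E(O(b))² = (-2)² = 4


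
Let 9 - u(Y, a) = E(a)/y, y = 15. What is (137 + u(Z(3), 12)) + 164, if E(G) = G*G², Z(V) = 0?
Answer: 974/5 ≈ 194.80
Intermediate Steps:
E(G) = G³
u(Y, a) = 9 - a³/15
(137 + u(Z(3), 12)) + 164 = (137 + (9 - 1/15*12³)) + 164 = (137 + (9 - 1/15*1728)) + 164 = (137 + (9 - 576/5)) + 164 = (137 - 531/5) + 164 = 154/5 + 164 = 974/5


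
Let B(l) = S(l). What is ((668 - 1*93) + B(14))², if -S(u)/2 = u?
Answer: 299209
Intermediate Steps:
S(u) = -2*u
B(l) = -2*l
((668 - 1*93) + B(14))² = ((668 - 1*93) - 2*14)² = ((668 - 93) - 28)² = (575 - 28)² = 547² = 299209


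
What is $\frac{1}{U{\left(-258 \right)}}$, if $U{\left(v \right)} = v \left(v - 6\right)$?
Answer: $\frac{1}{68112} \approx 1.4682 \cdot 10^{-5}$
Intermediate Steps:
$U{\left(v \right)} = v \left(-6 + v\right)$
$\frac{1}{U{\left(-258 \right)}} = \frac{1}{\left(-258\right) \left(-6 - 258\right)} = \frac{1}{\left(-258\right) \left(-264\right)} = \frac{1}{68112}$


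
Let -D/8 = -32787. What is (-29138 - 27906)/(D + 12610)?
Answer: -28522/137453 ≈ -0.20750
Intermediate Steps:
D = 262296 (D = -8*(-32787) = 262296)
(-29138 - 27906)/(D + 12610) = (-29138 - 27906)/(262296 + 12610) = -57044/274906 = -57044*1/274906 = -28522/137453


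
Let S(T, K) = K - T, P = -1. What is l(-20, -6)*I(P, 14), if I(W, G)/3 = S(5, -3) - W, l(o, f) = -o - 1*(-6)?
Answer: -546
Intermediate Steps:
l(o, f) = 6 - o (l(o, f) = -o + 6 = 6 - o)
I(W, G) = -24 - 3*W (I(W, G) = 3*((-3 - 1*5) - W) = 3*((-3 - 5) - W) = 3*(-8 - W) = -24 - 3*W)
l(-20, -6)*I(P, 14) = (6 - 1*(-20))*(-24 - 3*(-1)) = (6 + 20)*(-24 + 3) = 26*(-21) = -546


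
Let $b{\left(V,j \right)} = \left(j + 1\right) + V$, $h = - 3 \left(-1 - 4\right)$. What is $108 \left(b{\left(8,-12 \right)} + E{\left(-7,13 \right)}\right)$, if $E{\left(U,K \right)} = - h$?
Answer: $-1944$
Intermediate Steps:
$h = 15$ ($h = \left(-3\right) \left(-5\right) = 15$)
$b{\left(V,j \right)} = 1 + V + j$ ($b{\left(V,j \right)} = \left(1 + j\right) + V = 1 + V + j$)
$E{\left(U,K \right)} = -15$ ($E{\left(U,K \right)} = \left(-1\right) 15 = -15$)
$108 \left(b{\left(8,-12 \right)} + E{\left(-7,13 \right)}\right) = 108 \left(\left(1 + 8 - 12\right) - 15\right) = 108 \left(-3 - 15\right) = 108 \left(-18\right) = -1944$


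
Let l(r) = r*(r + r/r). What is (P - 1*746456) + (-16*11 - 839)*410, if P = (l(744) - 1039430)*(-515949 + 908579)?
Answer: -190485607106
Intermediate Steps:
l(r) = r*(1 + r) (l(r) = r*(r + 1) = r*(1 + r))
P = -190484444500 (P = (744*(1 + 744) - 1039430)*(-515949 + 908579) = (744*745 - 1039430)*392630 = (554280 - 1039430)*392630 = -485150*392630 = -190484444500)
(P - 1*746456) + (-16*11 - 839)*410 = (-190484444500 - 1*746456) + (-16*11 - 839)*410 = (-190484444500 - 746456) + (-176 - 839)*410 = -190485190956 - 1015*410 = -190485190956 - 416150 = -190485607106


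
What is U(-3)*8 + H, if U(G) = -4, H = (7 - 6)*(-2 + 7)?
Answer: -27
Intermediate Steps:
H = 5 (H = 1*5 = 5)
U(-3)*8 + H = -4*8 + 5 = -32 + 5 = -27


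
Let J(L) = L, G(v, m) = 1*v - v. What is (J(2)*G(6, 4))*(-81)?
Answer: 0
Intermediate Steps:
G(v, m) = 0 (G(v, m) = v - v = 0)
(J(2)*G(6, 4))*(-81) = (2*0)*(-81) = 0*(-81) = 0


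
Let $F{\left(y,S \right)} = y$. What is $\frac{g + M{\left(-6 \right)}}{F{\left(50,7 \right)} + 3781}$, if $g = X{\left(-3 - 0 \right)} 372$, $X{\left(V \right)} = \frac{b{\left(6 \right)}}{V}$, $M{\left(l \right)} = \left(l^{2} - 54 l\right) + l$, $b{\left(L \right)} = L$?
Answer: $- \frac{130}{1277} \approx -0.1018$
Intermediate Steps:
$M{\left(l \right)} = l^{2} - 53 l$
$X{\left(V \right)} = \frac{6}{V}$
$g = -744$ ($g = \frac{6}{-3 - 0} \cdot 372 = \frac{6}{-3 + 0} \cdot 372 = \frac{6}{-3} \cdot 372 = 6 \left(- \frac{1}{3}\right) 372 = \left(-2\right) 372 = -744$)
$\frac{g + M{\left(-6 \right)}}{F{\left(50,7 \right)} + 3781} = \frac{-744 - 6 \left(-53 - 6\right)}{50 + 3781} = \frac{-744 - -354}{3831} = \left(-744 + 354\right) \frac{1}{3831} = \left(-390\right) \frac{1}{3831} = - \frac{130}{1277}$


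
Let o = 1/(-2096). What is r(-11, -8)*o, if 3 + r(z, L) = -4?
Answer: 7/2096 ≈ 0.0033397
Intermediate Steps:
r(z, L) = -7 (r(z, L) = -3 - 4 = -7)
o = -1/2096 ≈ -0.00047710
r(-11, -8)*o = -7*(-1/2096) = 7/2096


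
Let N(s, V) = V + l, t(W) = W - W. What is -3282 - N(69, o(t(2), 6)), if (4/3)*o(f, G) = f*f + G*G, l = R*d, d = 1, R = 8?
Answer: -3317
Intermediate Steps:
t(W) = 0
l = 8 (l = 8*1 = 8)
o(f, G) = 3*G²/4 + 3*f²/4 (o(f, G) = 3*(f*f + G*G)/4 = 3*(f² + G²)/4 = 3*(G² + f²)/4 = 3*G²/4 + 3*f²/4)
N(s, V) = 8 + V (N(s, V) = V + 8 = 8 + V)
-3282 - N(69, o(t(2), 6)) = -3282 - (8 + ((¾)*6² + (¾)*0²)) = -3282 - (8 + ((¾)*36 + (¾)*0)) = -3282 - (8 + (27 + 0)) = -3282 - (8 + 27) = -3282 - 1*35 = -3282 - 35 = -3317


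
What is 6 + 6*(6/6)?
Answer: 12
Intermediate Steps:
6 + 6*(6/6) = 6 + 6*(6*(⅙)) = 6 + 6*1 = 6 + 6 = 12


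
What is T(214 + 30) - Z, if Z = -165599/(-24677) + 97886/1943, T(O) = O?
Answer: 8961876605/47947411 ≈ 186.91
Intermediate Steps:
Z = 2737291679/47947411 (Z = -165599*(-1/24677) + 97886*(1/1943) = 165599/24677 + 97886/1943 = 2737291679/47947411 ≈ 57.089)
T(214 + 30) - Z = (214 + 30) - 1*2737291679/47947411 = 244 - 2737291679/47947411 = 8961876605/47947411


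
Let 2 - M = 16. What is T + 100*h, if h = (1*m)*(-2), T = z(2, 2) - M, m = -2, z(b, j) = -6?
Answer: 408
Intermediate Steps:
M = -14 (M = 2 - 1*16 = 2 - 16 = -14)
T = 8 (T = -6 - 1*(-14) = -6 + 14 = 8)
h = 4 (h = (1*(-2))*(-2) = -2*(-2) = 4)
T + 100*h = 8 + 100*4 = 8 + 400 = 408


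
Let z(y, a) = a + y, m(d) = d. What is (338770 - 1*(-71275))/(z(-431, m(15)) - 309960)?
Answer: -410045/310376 ≈ -1.3211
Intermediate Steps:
(338770 - 1*(-71275))/(z(-431, m(15)) - 309960) = (338770 - 1*(-71275))/((15 - 431) - 309960) = (338770 + 71275)/(-416 - 309960) = 410045/(-310376) = 410045*(-1/310376) = -410045/310376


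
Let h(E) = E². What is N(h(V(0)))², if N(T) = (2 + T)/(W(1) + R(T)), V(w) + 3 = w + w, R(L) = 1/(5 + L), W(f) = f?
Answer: 23716/225 ≈ 105.40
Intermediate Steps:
V(w) = -3 + 2*w (V(w) = -3 + (w + w) = -3 + 2*w)
N(T) = (2 + T)/(1 + 1/(5 + T))
N(h(V(0)))² = ((2 + (-3 + 2*0)²)*(5 + (-3 + 2*0)²)/(6 + (-3 + 2*0)²))² = ((2 + (-3 + 0)²)*(5 + (-3 + 0)²)/(6 + (-3 + 0)²))² = ((2 + (-3)²)*(5 + (-3)²)/(6 + (-3)²))² = ((2 + 9)*(5 + 9)/(6 + 9))² = (11*14/15)² = ((1/15)*11*14)² = (154/15)² = 23716/225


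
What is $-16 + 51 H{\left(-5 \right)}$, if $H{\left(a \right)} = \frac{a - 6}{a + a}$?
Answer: $\frac{401}{10} \approx 40.1$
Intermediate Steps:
$H{\left(a \right)} = \frac{-6 + a}{2 a}$
$-16 + 51 H{\left(-5 \right)} = -16 + 51 \frac{-6 - 5}{2 \left(-5\right)} = -16 + 51 \cdot \frac{1}{2} \left(- \frac{1}{5}\right) \left(-11\right) = -16 + 51 \cdot \frac{11}{10} = -16 + \frac{561}{10} = \frac{401}{10}$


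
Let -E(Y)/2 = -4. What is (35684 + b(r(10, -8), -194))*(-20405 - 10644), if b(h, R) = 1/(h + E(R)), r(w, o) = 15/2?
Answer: -34346590094/31 ≈ -1.1080e+9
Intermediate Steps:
E(Y) = 8 (E(Y) = -2*(-4) = 8)
r(w, o) = 15/2 (r(w, o) = 15*(½) = 15/2)
b(h, R) = 1/(8 + h) (b(h, R) = 1/(h + 8) = 1/(8 + h))
(35684 + b(r(10, -8), -194))*(-20405 - 10644) = (35684 + 1/(8 + 15/2))*(-20405 - 10644) = (35684 + 1/(31/2))*(-31049) = (35684 + 2/31)*(-31049) = (1106206/31)*(-31049) = -34346590094/31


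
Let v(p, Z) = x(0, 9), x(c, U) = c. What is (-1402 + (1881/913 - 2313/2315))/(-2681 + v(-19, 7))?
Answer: 38454772/73591535 ≈ 0.52254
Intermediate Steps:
v(p, Z) = 0
(-1402 + (1881/913 - 2313/2315))/(-2681 + v(-19, 7)) = (-1402 + (1881/913 - 2313/2315))/(-2681 + 0) = (-1402 + (1881*(1/913) - 2313*1/2315))/(-2681) = (-1402 + (171/83 - 2313/2315))*(-1/2681) = (-1402 + 203886/192145)*(-1/2681) = -269183404/192145*(-1/2681) = 38454772/73591535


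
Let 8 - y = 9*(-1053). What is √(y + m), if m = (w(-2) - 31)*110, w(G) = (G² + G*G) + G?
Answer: √6735 ≈ 82.067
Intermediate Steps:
w(G) = G + 2*G² (w(G) = (G² + G²) + G = 2*G² + G = G + 2*G²)
m = -2750 (m = (-2*(1 + 2*(-2)) - 31)*110 = (-2*(1 - 4) - 31)*110 = (-2*(-3) - 31)*110 = (6 - 31)*110 = -25*110 = -2750)
y = 9485 (y = 8 - 9*(-1053) = 8 - 1*(-9477) = 8 + 9477 = 9485)
√(y + m) = √(9485 - 2750) = √6735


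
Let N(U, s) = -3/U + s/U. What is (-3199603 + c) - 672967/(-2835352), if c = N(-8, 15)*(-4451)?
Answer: -9053069864661/2835352 ≈ -3.1929e+6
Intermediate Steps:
c = 13353/2 (c = ((-3 + 15)/(-8))*(-4451) = -⅛*12*(-4451) = -3/2*(-4451) = 13353/2 ≈ 6676.5)
(-3199603 + c) - 672967/(-2835352) = (-3199603 + 13353/2) - 672967/(-2835352) = -6385853/2 - 672967*(-1/2835352) = -6385853/2 + 672967/2835352 = -9053069864661/2835352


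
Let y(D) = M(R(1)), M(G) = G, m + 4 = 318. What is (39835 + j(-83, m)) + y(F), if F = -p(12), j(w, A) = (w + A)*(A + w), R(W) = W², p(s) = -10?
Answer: 93197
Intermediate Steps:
m = 314 (m = -4 + 318 = 314)
j(w, A) = (A + w)² (j(w, A) = (A + w)*(A + w) = (A + w)²)
F = 10 (F = -1*(-10) = 10)
y(D) = 1 (y(D) = 1² = 1)
(39835 + j(-83, m)) + y(F) = (39835 + (314 - 83)²) + 1 = (39835 + 231²) + 1 = (39835 + 53361) + 1 = 93196 + 1 = 93197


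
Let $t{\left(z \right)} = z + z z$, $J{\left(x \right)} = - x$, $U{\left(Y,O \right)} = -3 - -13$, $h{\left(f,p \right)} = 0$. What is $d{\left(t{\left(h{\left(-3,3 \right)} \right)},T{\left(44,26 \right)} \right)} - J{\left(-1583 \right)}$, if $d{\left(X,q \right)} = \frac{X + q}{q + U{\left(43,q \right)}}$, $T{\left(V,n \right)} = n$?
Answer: $- \frac{28481}{18} \approx -1582.3$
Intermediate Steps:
$U{\left(Y,O \right)} = 10$ ($U{\left(Y,O \right)} = -3 + 13 = 10$)
$t{\left(z \right)} = z + z^{2}$
$d{\left(X,q \right)} = \frac{X + q}{10 + q}$ ($d{\left(X,q \right)} = \frac{X + q}{q + 10} = \frac{X + q}{10 + q}$)
$d{\left(t{\left(h{\left(-3,3 \right)} \right)},T{\left(44,26 \right)} \right)} - J{\left(-1583 \right)} = \frac{0 \left(1 + 0\right) + 26}{10 + 26} - \left(-1\right) \left(-1583\right) = \frac{0 \cdot 1 + 26}{36} - 1583 = \frac{0 + 26}{36} - 1583 = \frac{1}{36} \cdot 26 - 1583 = \frac{13}{18} - 1583 = - \frac{28481}{18}$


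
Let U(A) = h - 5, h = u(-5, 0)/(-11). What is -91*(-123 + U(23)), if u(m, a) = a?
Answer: 11648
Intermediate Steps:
h = 0 (h = 0/(-11) = 0*(-1/11) = 0)
U(A) = -5 (U(A) = 0 - 5 = -5)
-91*(-123 + U(23)) = -91*(-123 - 5) = -91*(-128) = 11648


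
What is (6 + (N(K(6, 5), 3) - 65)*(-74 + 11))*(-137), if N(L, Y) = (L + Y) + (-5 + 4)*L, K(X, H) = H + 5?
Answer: -535944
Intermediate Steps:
K(X, H) = 5 + H
N(L, Y) = Y (N(L, Y) = (L + Y) - L = Y)
(6 + (N(K(6, 5), 3) - 65)*(-74 + 11))*(-137) = (6 + (3 - 65)*(-74 + 11))*(-137) = (6 - 62*(-63))*(-137) = (6 + 3906)*(-137) = 3912*(-137) = -535944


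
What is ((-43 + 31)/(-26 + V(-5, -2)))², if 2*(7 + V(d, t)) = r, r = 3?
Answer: 64/441 ≈ 0.14512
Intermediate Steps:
V(d, t) = -11/2 (V(d, t) = -7 + (½)*3 = -7 + 3/2 = -11/2)
((-43 + 31)/(-26 + V(-5, -2)))² = ((-43 + 31)/(-26 - 11/2))² = (-12/(-63/2))² = (-12*(-2/63))² = (8/21)² = 64/441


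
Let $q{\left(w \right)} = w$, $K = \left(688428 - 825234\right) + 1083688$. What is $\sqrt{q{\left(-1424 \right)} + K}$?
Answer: $\sqrt{945458} \approx 972.35$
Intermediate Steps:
$K = 946882$ ($K = -136806 + 1083688 = 946882$)
$\sqrt{q{\left(-1424 \right)} + K} = \sqrt{-1424 + 946882} = \sqrt{945458}$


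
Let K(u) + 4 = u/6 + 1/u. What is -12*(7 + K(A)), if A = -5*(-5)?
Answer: -2162/25 ≈ -86.480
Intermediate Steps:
A = 25
K(u) = -4 + 1/u + u/6 (K(u) = -4 + (u/6 + 1/u) = -4 + (1/u + u/6) = -4 + 1/u + u/6)
-12*(7 + K(A)) = -12*(7 + (-4 + 1/25 + (⅙)*25)) = -12*(7 + (-4 + 1/25 + 25/6)) = -12*(7 + 31/150) = -12*1081/150 = -2162/25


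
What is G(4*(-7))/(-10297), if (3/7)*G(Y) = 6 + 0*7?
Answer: -2/1471 ≈ -0.0013596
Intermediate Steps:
G(Y) = 14 (G(Y) = 7*(6 + 0*7)/3 = 7*(6 + 0)/3 = (7/3)*6 = 14)
G(4*(-7))/(-10297) = 14/(-10297) = 14*(-1/10297) = -2/1471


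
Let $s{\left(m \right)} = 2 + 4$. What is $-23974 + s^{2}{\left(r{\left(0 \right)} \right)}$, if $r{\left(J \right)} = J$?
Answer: $-23938$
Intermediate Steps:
$s{\left(m \right)} = 6$
$-23974 + s^{2}{\left(r{\left(0 \right)} \right)} = -23974 + 6^{2} = -23974 + 36 = -23938$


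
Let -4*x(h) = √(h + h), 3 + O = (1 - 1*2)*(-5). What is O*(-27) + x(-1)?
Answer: -54 - I*√2/4 ≈ -54.0 - 0.35355*I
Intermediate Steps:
O = 2 (O = -3 + (1 - 1*2)*(-5) = -3 + (1 - 2)*(-5) = -3 - 1*(-5) = -3 + 5 = 2)
x(h) = -√2*√h/4 (x(h) = -√(h + h)/4 = -√2*√h/4)
O*(-27) + x(-1) = 2*(-27) - √2*√(-1)/4 = -54 - √2*I/4 = -54 - I*√2/4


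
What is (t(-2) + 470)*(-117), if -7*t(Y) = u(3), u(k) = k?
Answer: -384579/7 ≈ -54940.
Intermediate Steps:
t(Y) = -3/7 (t(Y) = -⅐*3 = -3/7)
(t(-2) + 470)*(-117) = (-3/7 + 470)*(-117) = (3287/7)*(-117) = -384579/7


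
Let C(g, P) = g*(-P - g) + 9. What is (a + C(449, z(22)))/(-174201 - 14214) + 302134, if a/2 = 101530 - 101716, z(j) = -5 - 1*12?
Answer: 18975590647/62805 ≈ 3.0214e+5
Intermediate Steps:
z(j) = -17 (z(j) = -5 - 12 = -17)
C(g, P) = 9 + g*(-P - g)
a = -372 (a = 2*(101530 - 101716) = 2*(-186) = -372)
(a + C(449, z(22)))/(-174201 - 14214) + 302134 = (-372 + (9 - 1*449² - 1*(-17)*449))/(-174201 - 14214) + 302134 = (-372 + (9 - 1*201601 + 7633))/(-188415) + 302134 = (-372 + (9 - 201601 + 7633))*(-1/188415) + 302134 = (-372 - 193959)*(-1/188415) + 302134 = -194331*(-1/188415) + 302134 = 64777/62805 + 302134 = 18975590647/62805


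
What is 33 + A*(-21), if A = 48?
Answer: -975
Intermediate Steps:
33 + A*(-21) = 33 + 48*(-21) = 33 - 1008 = -975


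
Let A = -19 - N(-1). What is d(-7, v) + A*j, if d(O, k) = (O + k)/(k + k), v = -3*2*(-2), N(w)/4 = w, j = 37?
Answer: -13315/24 ≈ -554.79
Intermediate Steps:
N(w) = 4*w
v = 12 (v = -6*(-2) = 12)
A = -15 (A = -19 - 4*(-1) = -19 - 1*(-4) = -19 + 4 = -15)
d(O, k) = (O + k)/(2*k) (d(O, k) = (O + k)/((2*k)) = (O + k)*(1/(2*k)) = (O + k)/(2*k))
d(-7, v) + A*j = (½)*(-7 + 12)/12 - 15*37 = (½)*(1/12)*5 - 555 = 5/24 - 555 = -13315/24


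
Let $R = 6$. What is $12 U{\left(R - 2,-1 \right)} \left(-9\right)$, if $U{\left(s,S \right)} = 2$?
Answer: $-216$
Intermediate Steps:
$12 U{\left(R - 2,-1 \right)} \left(-9\right) = 12 \cdot 2 \left(-9\right) = 24 \left(-9\right) = -216$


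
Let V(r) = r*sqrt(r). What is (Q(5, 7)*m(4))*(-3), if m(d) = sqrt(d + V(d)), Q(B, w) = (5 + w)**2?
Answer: -864*sqrt(3) ≈ -1496.5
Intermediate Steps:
V(r) = r**(3/2)
m(d) = sqrt(d + d**(3/2))
(Q(5, 7)*m(4))*(-3) = ((5 + 7)**2*sqrt(4 + 4**(3/2)))*(-3) = (12**2*sqrt(4 + 8))*(-3) = (144*sqrt(12))*(-3) = (144*(2*sqrt(3)))*(-3) = (288*sqrt(3))*(-3) = -864*sqrt(3)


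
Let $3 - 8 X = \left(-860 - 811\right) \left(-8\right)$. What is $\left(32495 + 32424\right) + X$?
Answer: $\frac{505987}{8} \approx 63248.0$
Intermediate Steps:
$X = - \frac{13365}{8}$ ($X = \frac{3}{8} - \frac{\left(-860 - 811\right) \left(-8\right)}{8} = \frac{3}{8} - \frac{\left(-1671\right) \left(-8\right)}{8} = \frac{3}{8} - 1671 = - \frac{13365}{8} \approx -1670.6$)
$\left(32495 + 32424\right) + X = \left(32495 + 32424\right) - \frac{13365}{8} = 64919 - \frac{13365}{8} = \frac{505987}{8}$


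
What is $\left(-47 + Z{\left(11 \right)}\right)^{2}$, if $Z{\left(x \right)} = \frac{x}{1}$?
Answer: $1296$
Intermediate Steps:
$Z{\left(x \right)} = x$ ($Z{\left(x \right)} = x 1 = x$)
$\left(-47 + Z{\left(11 \right)}\right)^{2} = \left(-47 + 11\right)^{2} = \left(-36\right)^{2} = 1296$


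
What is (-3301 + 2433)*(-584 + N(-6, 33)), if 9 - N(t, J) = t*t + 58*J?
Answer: 2191700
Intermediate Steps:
N(t, J) = 9 - t**2 - 58*J (N(t, J) = 9 - (t*t + 58*J) = 9 - (t**2 + 58*J) = 9 + (-t**2 - 58*J) = 9 - t**2 - 58*J)
(-3301 + 2433)*(-584 + N(-6, 33)) = (-3301 + 2433)*(-584 + (9 - 1*(-6)**2 - 58*33)) = -868*(-584 + (9 - 1*36 - 1914)) = -868*(-584 + (9 - 36 - 1914)) = -868*(-584 - 1941) = -868*(-2525) = 2191700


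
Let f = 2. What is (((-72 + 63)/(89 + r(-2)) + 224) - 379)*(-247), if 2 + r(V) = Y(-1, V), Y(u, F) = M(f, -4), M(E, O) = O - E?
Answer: 344812/9 ≈ 38312.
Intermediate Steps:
Y(u, F) = -6 (Y(u, F) = -4 - 1*2 = -4 - 2 = -6)
r(V) = -8 (r(V) = -2 - 6 = -8)
(((-72 + 63)/(89 + r(-2)) + 224) - 379)*(-247) = (((-72 + 63)/(89 - 8) + 224) - 379)*(-247) = ((-9/81 + 224) - 379)*(-247) = ((-9*1/81 + 224) - 379)*(-247) = ((-⅑ + 224) - 379)*(-247) = (2015/9 - 379)*(-247) = -1396/9*(-247) = 344812/9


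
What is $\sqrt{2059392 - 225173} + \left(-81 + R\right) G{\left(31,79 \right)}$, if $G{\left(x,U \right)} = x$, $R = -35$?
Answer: $-3596 + \sqrt{1834219} \approx -2241.7$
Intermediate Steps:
$\sqrt{2059392 - 225173} + \left(-81 + R\right) G{\left(31,79 \right)} = \sqrt{2059392 - 225173} + \left(-81 - 35\right) 31 = \sqrt{1834219} - 3596 = -3596 + \sqrt{1834219}$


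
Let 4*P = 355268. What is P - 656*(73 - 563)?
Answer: 410257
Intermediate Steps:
P = 88817 (P = (¼)*355268 = 88817)
P - 656*(73 - 563) = 88817 - 656*(73 - 563) = 88817 - 656*(-490) = 88817 + 321440 = 410257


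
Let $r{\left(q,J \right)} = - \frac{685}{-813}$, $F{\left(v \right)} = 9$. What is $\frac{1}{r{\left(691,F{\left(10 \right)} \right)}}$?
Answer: $\frac{813}{685} \approx 1.1869$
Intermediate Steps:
$r{\left(q,J \right)} = \frac{685}{813}$ ($r{\left(q,J \right)} = \left(-685\right) \left(- \frac{1}{813}\right) = \frac{685}{813}$)
$\frac{1}{r{\left(691,F{\left(10 \right)} \right)}} = \frac{1}{\frac{685}{813}} = \frac{813}{685}$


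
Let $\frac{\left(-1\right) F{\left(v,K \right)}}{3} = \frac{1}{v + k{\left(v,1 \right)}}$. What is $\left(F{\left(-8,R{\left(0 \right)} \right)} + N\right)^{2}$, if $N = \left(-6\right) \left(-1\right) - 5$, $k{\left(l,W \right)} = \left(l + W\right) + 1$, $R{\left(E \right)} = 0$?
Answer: $\frac{289}{196} \approx 1.4745$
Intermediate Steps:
$k{\left(l,W \right)} = 1 + W + l$ ($k{\left(l,W \right)} = \left(W + l\right) + 1 = 1 + W + l$)
$F{\left(v,K \right)} = - \frac{3}{2 + 2 v}$ ($F{\left(v,K \right)} = - \frac{3}{v + \left(1 + 1 + v\right)} = - \frac{3}{v + \left(2 + v\right)} = - \frac{3}{2 + 2 v}$)
$N = 1$ ($N = 6 - 5 = 1$)
$\left(F{\left(-8,R{\left(0 \right)} \right)} + N\right)^{2} = \left(- \frac{3}{2 + 2 \left(-8\right)} + 1\right)^{2} = \left(- \frac{3}{2 - 16} + 1\right)^{2} = \left(- \frac{3}{-14} + 1\right)^{2} = \left(\left(-3\right) \left(- \frac{1}{14}\right) + 1\right)^{2} = \left(\frac{3}{14} + 1\right)^{2} = \left(\frac{17}{14}\right)^{2} = \frac{289}{196}$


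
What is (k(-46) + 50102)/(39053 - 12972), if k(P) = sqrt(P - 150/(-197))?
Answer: 50102/26081 + 4*I*sqrt(109729)/5137957 ≈ 1.921 + 0.00025789*I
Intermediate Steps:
k(P) = sqrt(150/197 + P) (k(P) = sqrt(P - 150*(-1/197)) = sqrt(P + 150/197) = sqrt(150/197 + P))
(k(-46) + 50102)/(39053 - 12972) = (sqrt(29550 + 38809*(-46))/197 + 50102)/(39053 - 12972) = (sqrt(29550 - 1785214)/197 + 50102)/26081 = (sqrt(-1755664)/197 + 50102)*(1/26081) = ((4*I*sqrt(109729))/197 + 50102)*(1/26081) = (4*I*sqrt(109729)/197 + 50102)*(1/26081) = (50102 + 4*I*sqrt(109729)/197)*(1/26081) = 50102/26081 + 4*I*sqrt(109729)/5137957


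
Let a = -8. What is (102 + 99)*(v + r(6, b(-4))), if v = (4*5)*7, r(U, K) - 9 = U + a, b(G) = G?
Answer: 29547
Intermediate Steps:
r(U, K) = 1 + U (r(U, K) = 9 + (U - 8) = 9 + (-8 + U) = 1 + U)
v = 140 (v = 20*7 = 140)
(102 + 99)*(v + r(6, b(-4))) = (102 + 99)*(140 + (1 + 6)) = 201*(140 + 7) = 201*147 = 29547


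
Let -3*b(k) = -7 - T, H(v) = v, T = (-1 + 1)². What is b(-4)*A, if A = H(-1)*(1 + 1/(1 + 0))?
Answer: -14/3 ≈ -4.6667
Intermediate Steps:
T = 0 (T = 0² = 0)
b(k) = 7/3 (b(k) = -(-7 - 1*0)/3 = -(-7 + 0)/3 = -⅓*(-7) = 7/3)
A = -2 (A = -(1 + 1/(1 + 0)) = -(1 + 1/1) = -(1 + 1) = -1*2 = -2)
b(-4)*A = (7/3)*(-2) = -14/3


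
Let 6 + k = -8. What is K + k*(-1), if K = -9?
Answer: 5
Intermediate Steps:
k = -14 (k = -6 - 8 = -14)
K + k*(-1) = -9 - 14*(-1) = -9 + 14 = 5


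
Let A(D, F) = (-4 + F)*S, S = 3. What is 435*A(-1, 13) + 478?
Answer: 12223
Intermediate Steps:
A(D, F) = -12 + 3*F (A(D, F) = (-4 + F)*3 = -12 + 3*F)
435*A(-1, 13) + 478 = 435*(-12 + 3*13) + 478 = 435*(-12 + 39) + 478 = 435*27 + 478 = 11745 + 478 = 12223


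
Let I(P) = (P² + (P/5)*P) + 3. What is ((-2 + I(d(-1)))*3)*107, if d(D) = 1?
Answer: 3531/5 ≈ 706.20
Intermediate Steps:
I(P) = 3 + 6*P²/5 (I(P) = (P² + (P*(⅕))*P) + 3 = (P² + (P/5)*P) + 3 = (P² + P²/5) + 3 = 6*P²/5 + 3 = 3 + 6*P²/5)
((-2 + I(d(-1)))*3)*107 = ((-2 + (3 + (6/5)*1²))*3)*107 = ((-2 + (3 + (6/5)*1))*3)*107 = ((-2 + (3 + 6/5))*3)*107 = ((-2 + 21/5)*3)*107 = ((11/5)*3)*107 = (33/5)*107 = 3531/5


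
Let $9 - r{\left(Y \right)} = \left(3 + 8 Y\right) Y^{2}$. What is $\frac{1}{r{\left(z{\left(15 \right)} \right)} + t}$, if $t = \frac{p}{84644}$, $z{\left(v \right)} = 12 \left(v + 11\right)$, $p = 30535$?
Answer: $- \frac{84644}{20590723462133} \approx -4.1108 \cdot 10^{-9}$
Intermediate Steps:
$z{\left(v \right)} = 132 + 12 v$ ($z{\left(v \right)} = 12 \left(11 + v\right) = 132 + 12 v$)
$r{\left(Y \right)} = 9 - Y^{2} \left(3 + 8 Y\right)$ ($r{\left(Y \right)} = 9 - \left(3 + 8 Y\right) Y^{2} = 9 - Y^{2} \left(3 + 8 Y\right)$)
$t = \frac{30535}{84644} \approx 0.36075$
$\frac{1}{r{\left(z{\left(15 \right)} \right)} + t} = \frac{1}{\left(9 - 8 \left(132 + 12 \cdot 15\right)^{3} - 3 \left(132 + 12 \cdot 15\right)^{2}\right) + \frac{30535}{84644}} = \frac{1}{\left(9 - 8 \left(132 + 180\right)^{3} - 3 \left(132 + 180\right)^{2}\right) + \frac{30535}{84644}} = \frac{1}{\left(9 - 8 \cdot 312^{3} - 3 \cdot 312^{2}\right) + \frac{30535}{84644}} = \frac{1}{\left(9 - 242970624 - 292032\right) + \frac{30535}{84644}} = \frac{1}{-243262647 + \frac{30535}{84644}} = \frac{1}{- \frac{20590723462133}{84644}} = - \frac{84644}{20590723462133}$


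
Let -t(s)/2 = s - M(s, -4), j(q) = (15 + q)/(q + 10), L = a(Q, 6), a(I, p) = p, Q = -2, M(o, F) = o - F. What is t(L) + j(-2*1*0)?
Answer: 19/2 ≈ 9.5000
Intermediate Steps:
L = 6
j(q) = (15 + q)/(10 + q)
t(s) = 8 (t(s) = -2*(s - (s - 1*(-4))) = -2*(s - (s + 4)) = -2*(s - (4 + s)) = -2*(s + (-4 - s)) = -2*(-4) = 8)
t(L) + j(-2*1*0) = 8 + (15 - 2*1*0)/(10 - 2*1*0) = 8 + (15 - 2*0)/(10 - 2*0) = 8 + (15 + 0)/(10 + 0) = 8 + 15/10 = 8 + (⅒)*15 = 8 + 3/2 = 19/2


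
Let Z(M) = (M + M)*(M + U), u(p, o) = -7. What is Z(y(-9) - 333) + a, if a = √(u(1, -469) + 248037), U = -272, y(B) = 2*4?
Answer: 388050 + √248030 ≈ 3.8855e+5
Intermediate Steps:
y(B) = 8
Z(M) = 2*M*(-272 + M) (Z(M) = (M + M)*(M - 272) = (2*M)*(-272 + M) = 2*M*(-272 + M))
a = √248030 (a = √(-7 + 248037) = √248030 ≈ 498.03)
Z(y(-9) - 333) + a = 2*(8 - 333)*(-272 + (8 - 333)) + √248030 = 2*(-325)*(-272 - 325) + √248030 = 2*(-325)*(-597) + √248030 = 388050 + √248030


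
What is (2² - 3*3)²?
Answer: 25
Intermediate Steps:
(2² - 3*3)² = (4 - 9)² = (-5)² = 25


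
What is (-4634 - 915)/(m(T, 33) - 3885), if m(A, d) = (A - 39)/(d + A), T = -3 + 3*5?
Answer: 27745/19428 ≈ 1.4281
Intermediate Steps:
T = 12 (T = -3 + 15 = 12)
m(A, d) = (-39 + A)/(A + d)
(-4634 - 915)/(m(T, 33) - 3885) = (-4634 - 915)/((-39 + 12)/(12 + 33) - 3885) = -5549/(-27/45 - 3885) = -5549/((1/45)*(-27) - 3885) = -5549/(-⅗ - 3885) = -5549/(-19428/5) = -5549*(-5/19428) = 27745/19428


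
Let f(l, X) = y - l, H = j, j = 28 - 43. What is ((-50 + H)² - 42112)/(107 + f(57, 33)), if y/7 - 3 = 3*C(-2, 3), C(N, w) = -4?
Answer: 37887/13 ≈ 2914.4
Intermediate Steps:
j = -15
H = -15
y = -63 (y = 21 + 7*(3*(-4)) = 21 + 7*(-12) = 21 - 84 = -63)
f(l, X) = -63 - l
((-50 + H)² - 42112)/(107 + f(57, 33)) = ((-50 - 15)² - 42112)/(107 + (-63 - 1*57)) = ((-65)² - 42112)/(107 + (-63 - 57)) = (4225 - 42112)/(107 - 120) = -37887/(-13) = -37887*(-1/13) = 37887/13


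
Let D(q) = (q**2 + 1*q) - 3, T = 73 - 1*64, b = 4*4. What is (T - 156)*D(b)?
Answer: -39543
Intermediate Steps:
b = 16
T = 9 (T = 73 - 64 = 9)
D(q) = -3 + q + q**2 (D(q) = (q**2 + q) - 3 = (q + q**2) - 3 = -3 + q + q**2)
(T - 156)*D(b) = (9 - 156)*(-3 + 16 + 16**2) = -147*(-3 + 16 + 256) = -147*269 = -39543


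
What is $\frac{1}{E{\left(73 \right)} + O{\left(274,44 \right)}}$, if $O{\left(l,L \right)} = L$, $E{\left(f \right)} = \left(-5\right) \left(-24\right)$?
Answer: $\frac{1}{164} \approx 0.0060976$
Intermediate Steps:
$E{\left(f \right)} = 120$
$\frac{1}{E{\left(73 \right)} + O{\left(274,44 \right)}} = \frac{1}{120 + 44} = \frac{1}{164}$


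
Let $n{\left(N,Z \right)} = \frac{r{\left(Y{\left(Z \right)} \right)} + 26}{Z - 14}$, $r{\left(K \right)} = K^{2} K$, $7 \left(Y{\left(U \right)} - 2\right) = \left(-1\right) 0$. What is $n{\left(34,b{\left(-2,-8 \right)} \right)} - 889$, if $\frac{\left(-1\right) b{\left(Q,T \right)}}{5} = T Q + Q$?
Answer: $- \frac{37355}{42} \approx -889.4$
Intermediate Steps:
$b{\left(Q,T \right)} = - 5 Q - 5 Q T$ ($b{\left(Q,T \right)} = - 5 \left(T Q + Q\right) = - 5 \left(Q T + Q\right) = - 5 \left(Q + Q T\right) = - 5 Q - 5 Q T$)
$Y{\left(U \right)} = 2$ ($Y{\left(U \right)} = 2 + \frac{\left(-1\right) 0}{7} = 2 + \frac{1}{7} \cdot 0 = 2 + 0 = 2$)
$r{\left(K \right)} = K^{3}$
$n{\left(N,Z \right)} = \frac{34}{-14 + Z}$ ($n{\left(N,Z \right)} = \frac{2^{3} + 26}{Z - 14} = \frac{8 + 26}{-14 + Z} = \frac{34}{-14 + Z}$)
$n{\left(34,b{\left(-2,-8 \right)} \right)} - 889 = \frac{34}{-14 - - 10 \left(1 - 8\right)} - 889 = \frac{34}{-14 - \left(-10\right) \left(-7\right)} - 889 = \frac{34}{-14 - 70} - 889 = \frac{34}{-84} - 889 = 34 \left(- \frac{1}{84}\right) - 889 = - \frac{17}{42} - 889 = - \frac{37355}{42}$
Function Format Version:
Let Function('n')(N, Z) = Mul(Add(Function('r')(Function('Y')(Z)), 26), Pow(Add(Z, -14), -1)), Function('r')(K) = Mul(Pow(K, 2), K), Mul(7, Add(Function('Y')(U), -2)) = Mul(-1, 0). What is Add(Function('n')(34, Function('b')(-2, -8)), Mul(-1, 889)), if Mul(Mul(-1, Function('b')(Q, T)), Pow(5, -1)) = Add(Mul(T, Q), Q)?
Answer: Rational(-37355, 42) ≈ -889.40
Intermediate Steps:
Function('b')(Q, T) = Add(Mul(-5, Q), Mul(-5, Q, T)) (Function('b')(Q, T) = Mul(-5, Add(Mul(T, Q), Q)) = Mul(-5, Add(Mul(Q, T), Q)) = Mul(-5, Add(Q, Mul(Q, T))) = Add(Mul(-5, Q), Mul(-5, Q, T)))
Function('Y')(U) = 2 (Function('Y')(U) = Add(2, Mul(Rational(1, 7), Mul(-1, 0))) = Add(2, Mul(Rational(1, 7), 0)) = Add(2, 0) = 2)
Function('r')(K) = Pow(K, 3)
Function('n')(N, Z) = Mul(34, Pow(Add(-14, Z), -1)) (Function('n')(N, Z) = Mul(Add(Pow(2, 3), 26), Pow(Add(Z, -14), -1)) = Mul(Add(8, 26), Pow(Add(-14, Z), -1)) = Mul(34, Pow(Add(-14, Z), -1)))
Add(Function('n')(34, Function('b')(-2, -8)), Mul(-1, 889)) = Add(Mul(34, Pow(Add(-14, Mul(-5, -2, Add(1, -8))), -1)), Mul(-1, 889)) = Add(Mul(34, Pow(Add(-14, Mul(-5, -2, -7)), -1)), -889) = Add(Mul(34, Pow(Add(-14, -70), -1)), -889) = Add(Mul(34, Pow(-84, -1)), -889) = Add(Mul(34, Rational(-1, 84)), -889) = Add(Rational(-17, 42), -889) = Rational(-37355, 42)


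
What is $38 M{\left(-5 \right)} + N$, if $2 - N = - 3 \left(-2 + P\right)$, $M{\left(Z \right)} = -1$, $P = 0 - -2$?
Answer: $-36$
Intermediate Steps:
$P = 2$ ($P = 0 + 2 = 2$)
$N = 2$ ($N = 2 - - 3 \left(-2 + 2\right) = 2 - \left(-3\right) 0 = 2 - 0 = 2 + 0 = 2$)
$38 M{\left(-5 \right)} + N = 38 \left(-1\right) + 2 = -38 + 2 = -36$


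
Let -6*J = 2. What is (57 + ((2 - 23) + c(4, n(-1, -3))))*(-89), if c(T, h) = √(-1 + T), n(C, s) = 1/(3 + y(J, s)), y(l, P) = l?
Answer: -3204 - 89*√3 ≈ -3358.2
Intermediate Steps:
J = -⅓ (J = -⅙*2 = -⅓ ≈ -0.33333)
n(C, s) = 3/8 (n(C, s) = 1/(3 - ⅓) = 1/(8/3) = 3/8)
(57 + ((2 - 23) + c(4, n(-1, -3))))*(-89) = (57 + ((2 - 23) + √(-1 + 4)))*(-89) = (57 + (-21 + √3))*(-89) = (36 + √3)*(-89) = -3204 - 89*√3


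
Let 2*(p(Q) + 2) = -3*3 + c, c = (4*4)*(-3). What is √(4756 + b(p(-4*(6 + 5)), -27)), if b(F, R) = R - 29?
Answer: 10*√47 ≈ 68.557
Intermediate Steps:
c = -48 (c = 16*(-3) = -48)
p(Q) = -61/2 (p(Q) = -2 + (-3*3 - 48)/2 = -2 + (-9 - 48)/2 = -2 + (½)*(-57) = -2 - 57/2 = -61/2)
b(F, R) = -29 + R
√(4756 + b(p(-4*(6 + 5)), -27)) = √(4756 + (-29 - 27)) = √(4756 - 56) = √4700 = 10*√47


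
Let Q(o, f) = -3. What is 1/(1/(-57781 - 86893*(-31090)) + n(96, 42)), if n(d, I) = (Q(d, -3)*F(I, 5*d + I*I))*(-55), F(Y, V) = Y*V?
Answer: 4497914660/69946711044487201 ≈ 6.4305e-8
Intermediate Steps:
F(Y, V) = V*Y
n(d, I) = 165*I*(I² + 5*d) (n(d, I) = -3*(5*d + I*I)*I*(-55) = -3*(5*d + I²)*I*(-55) = -3*(I² + 5*d)*I*(-55) = -3*I*(I² + 5*d)*(-55) = 165*I*(I² + 5*d))
1/(1/(-57781 - 86893*(-31090)) + n(96, 42)) = 1/(1/(-57781 - 86893*(-31090)) + 165*42*(42² + 5*96)) = 1/(-1/31090/(-144674) + 165*42*(1764 + 480)) = 1/(-1/144674*(-1/31090) + 165*42*2244) = 1/(1/4497914660 + 15550920) = 1/(69946711044487201/4497914660) = 4497914660/69946711044487201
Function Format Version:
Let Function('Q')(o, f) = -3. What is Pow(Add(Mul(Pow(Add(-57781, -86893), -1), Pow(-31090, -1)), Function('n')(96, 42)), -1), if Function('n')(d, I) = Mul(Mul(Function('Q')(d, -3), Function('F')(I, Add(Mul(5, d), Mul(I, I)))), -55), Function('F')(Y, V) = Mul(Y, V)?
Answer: Rational(4497914660, 69946711044487201) ≈ 6.4305e-8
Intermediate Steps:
Function('F')(Y, V) = Mul(V, Y)
Function('n')(d, I) = Mul(165, I, Add(Pow(I, 2), Mul(5, d))) (Function('n')(d, I) = Mul(Mul(-3, Mul(Add(Mul(5, d), Mul(I, I)), I)), -55) = Mul(Mul(-3, Mul(Add(Mul(5, d), Pow(I, 2)), I)), -55) = Mul(Mul(-3, Mul(Add(Pow(I, 2), Mul(5, d)), I)), -55) = Mul(Mul(-3, Mul(I, Add(Pow(I, 2), Mul(5, d)))), -55) = Mul(Mul(-3, I, Add(Pow(I, 2), Mul(5, d))), -55) = Mul(165, I, Add(Pow(I, 2), Mul(5, d))))
Pow(Add(Mul(Pow(Add(-57781, -86893), -1), Pow(-31090, -1)), Function('n')(96, 42)), -1) = Pow(Add(Mul(Pow(Add(-57781, -86893), -1), Pow(-31090, -1)), Mul(165, 42, Add(Pow(42, 2), Mul(5, 96)))), -1) = Pow(Add(Mul(Pow(-144674, -1), Rational(-1, 31090)), Mul(165, 42, Add(1764, 480))), -1) = Pow(Add(Mul(Rational(-1, 144674), Rational(-1, 31090)), Mul(165, 42, 2244)), -1) = Pow(Add(Rational(1, 4497914660), 15550920), -1) = Pow(Rational(69946711044487201, 4497914660), -1) = Rational(4497914660, 69946711044487201)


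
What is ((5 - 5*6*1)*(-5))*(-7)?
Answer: -875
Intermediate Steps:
((5 - 5*6*1)*(-5))*(-7) = ((5 - 30*1)*(-5))*(-7) = ((5 - 30)*(-5))*(-7) = -25*(-5)*(-7) = 125*(-7) = -875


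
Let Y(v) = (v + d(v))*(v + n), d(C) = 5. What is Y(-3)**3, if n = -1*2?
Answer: -1000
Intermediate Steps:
n = -2
Y(v) = (-2 + v)*(5 + v) (Y(v) = (v + 5)*(v - 2) = (5 + v)*(-2 + v) = (-2 + v)*(5 + v))
Y(-3)**3 = (-10 + (-3)**2 + 3*(-3))**3 = (-10 + 9 - 9)**3 = (-10)**3 = -1000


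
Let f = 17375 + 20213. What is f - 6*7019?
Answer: -4526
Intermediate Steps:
f = 37588
f - 6*7019 = 37588 - 6*7019 = 37588 - 1*42114 = 37588 - 42114 = -4526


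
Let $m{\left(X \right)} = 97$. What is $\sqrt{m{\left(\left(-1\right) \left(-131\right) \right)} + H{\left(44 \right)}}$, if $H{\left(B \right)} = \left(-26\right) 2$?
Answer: $3 \sqrt{5} \approx 6.7082$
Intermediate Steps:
$H{\left(B \right)} = -52$
$\sqrt{m{\left(\left(-1\right) \left(-131\right) \right)} + H{\left(44 \right)}} = \sqrt{97 - 52} = \sqrt{45} = 3 \sqrt{5}$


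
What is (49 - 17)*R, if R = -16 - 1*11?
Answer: -864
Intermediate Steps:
R = -27 (R = -16 - 11 = -27)
(49 - 17)*R = (49 - 17)*(-27) = 32*(-27) = -864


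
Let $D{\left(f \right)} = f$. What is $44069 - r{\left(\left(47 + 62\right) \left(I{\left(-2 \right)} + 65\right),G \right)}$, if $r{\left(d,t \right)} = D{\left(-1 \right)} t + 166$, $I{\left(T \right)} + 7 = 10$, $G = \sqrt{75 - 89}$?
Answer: $43903 + i \sqrt{14} \approx 43903.0 + 3.7417 i$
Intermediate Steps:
$G = i \sqrt{14}$ ($G = \sqrt{-14} = i \sqrt{14} \approx 3.7417 i$)
$I{\left(T \right)} = 3$ ($I{\left(T \right)} = -7 + 10 = 3$)
$r{\left(d,t \right)} = 166 - t$ ($r{\left(d,t \right)} = - t + 166 = 166 - t$)
$44069 - r{\left(\left(47 + 62\right) \left(I{\left(-2 \right)} + 65\right),G \right)} = 44069 - \left(166 - i \sqrt{14}\right) = 43903 + i \sqrt{14}$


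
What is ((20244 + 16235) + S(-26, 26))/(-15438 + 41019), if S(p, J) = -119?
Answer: 12120/8527 ≈ 1.4214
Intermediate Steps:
((20244 + 16235) + S(-26, 26))/(-15438 + 41019) = ((20244 + 16235) - 119)/(-15438 + 41019) = (36479 - 119)/25581 = 36360*(1/25581) = 12120/8527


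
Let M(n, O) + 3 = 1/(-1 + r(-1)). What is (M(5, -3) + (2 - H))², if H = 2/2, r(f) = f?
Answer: 25/4 ≈ 6.2500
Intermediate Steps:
H = 1 (H = 2*(½) = 1)
M(n, O) = -7/2 (M(n, O) = -3 + 1/(-1 - 1) = -3 + 1/(-2) = -3 - ½ = -7/2)
(M(5, -3) + (2 - H))² = (-7/2 + (2 - 1*1))² = (-7/2 + (2 - 1))² = (-7/2 + 1)² = (-5/2)² = 25/4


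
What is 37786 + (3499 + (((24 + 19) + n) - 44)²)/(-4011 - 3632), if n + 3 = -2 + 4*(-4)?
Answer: 288794415/7643 ≈ 37786.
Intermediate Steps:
n = -21 (n = -3 + (-2 + 4*(-4)) = -3 + (-2 - 16) = -3 - 18 = -21)
37786 + (3499 + (((24 + 19) + n) - 44)²)/(-4011 - 3632) = 37786 + (3499 + (((24 + 19) - 21) - 44)²)/(-4011 - 3632) = 37786 + (3499 + ((43 - 21) - 44)²)/(-7643) = 37786 + (3499 + (22 - 44)²)*(-1/7643) = 37786 + (3499 + (-22)²)*(-1/7643) = 37786 + (3499 + 484)*(-1/7643) = 37786 + 3983*(-1/7643) = 37786 - 3983/7643 = 288794415/7643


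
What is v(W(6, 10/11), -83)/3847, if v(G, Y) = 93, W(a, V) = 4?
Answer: 93/3847 ≈ 0.024175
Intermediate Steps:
v(W(6, 10/11), -83)/3847 = 93/3847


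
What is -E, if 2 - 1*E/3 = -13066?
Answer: -39204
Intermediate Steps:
E = 39204 (E = 6 - 3*(-13066) = 6 + 39198 = 39204)
-E = -1*39204 = -39204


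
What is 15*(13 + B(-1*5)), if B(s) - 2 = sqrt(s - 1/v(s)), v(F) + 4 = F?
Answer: 225 + 10*I*sqrt(11) ≈ 225.0 + 33.166*I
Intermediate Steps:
v(F) = -4 + F
B(s) = 2 + sqrt(s - 1/(-4 + s))
15*(13 + B(-1*5)) = 15*(13 + (2 + sqrt((-1 + (-1*5)*(-4 - 1*5))/(-4 - 1*5)))) = 15*(13 + (2 + sqrt((-1 - 5*(-4 - 5))/(-4 - 5)))) = 15*(13 + (2 + sqrt((-1 - 5*(-9))/(-9)))) = 15*(13 + (2 + sqrt(-(-1 + 45)/9))) = 15*(13 + (2 + sqrt(-1/9*44))) = 15*(13 + (2 + sqrt(-44/9))) = 15*(13 + (2 + 2*I*sqrt(11)/3)) = 15*(15 + 2*I*sqrt(11)/3) = 225 + 10*I*sqrt(11)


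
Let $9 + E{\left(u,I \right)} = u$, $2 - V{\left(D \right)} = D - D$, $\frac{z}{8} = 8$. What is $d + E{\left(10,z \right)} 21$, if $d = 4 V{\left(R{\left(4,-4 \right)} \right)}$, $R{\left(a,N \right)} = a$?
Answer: $29$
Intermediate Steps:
$z = 64$ ($z = 8 \cdot 8 = 64$)
$V{\left(D \right)} = 2$ ($V{\left(D \right)} = 2 - \left(D - D\right) = 2 - 0 = 2 + 0 = 2$)
$d = 8$ ($d = 4 \cdot 2 = 8$)
$E{\left(u,I \right)} = -9 + u$
$d + E{\left(10,z \right)} 21 = 8 + \left(-9 + 10\right) 21 = 8 + 1 \cdot 21 = 8 + 21 = 29$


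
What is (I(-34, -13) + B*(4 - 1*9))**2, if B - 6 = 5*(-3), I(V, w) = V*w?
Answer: 237169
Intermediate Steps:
B = -9 (B = 6 + 5*(-3) = 6 - 15 = -9)
(I(-34, -13) + B*(4 - 1*9))**2 = (-34*(-13) - 9*(4 - 1*9))**2 = (442 - 9*(4 - 9))**2 = (442 - 9*(-5))**2 = (442 + 45)**2 = 487**2 = 237169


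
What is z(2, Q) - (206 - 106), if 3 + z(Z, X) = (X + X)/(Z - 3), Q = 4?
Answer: -111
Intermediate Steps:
z(Z, X) = -3 + 2*X/(-3 + Z) (z(Z, X) = -3 + (X + X)/(Z - 3) = -3 + (2*X)/(-3 + Z) = -3 + 2*X/(-3 + Z))
z(2, Q) - (206 - 106) = (9 - 3*2 + 2*4)/(-3 + 2) - (206 - 106) = (9 - 6 + 8)/(-1) - 1*100 = -1*11 - 100 = -11 - 100 = -111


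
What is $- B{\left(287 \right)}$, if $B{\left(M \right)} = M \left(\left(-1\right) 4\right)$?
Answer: $1148$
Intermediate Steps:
$B{\left(M \right)} = - 4 M$ ($B{\left(M \right)} = M \left(-4\right) = - 4 M$)
$- B{\left(287 \right)} = - \left(-4\right) 287 = \left(-1\right) \left(-1148\right) = 1148$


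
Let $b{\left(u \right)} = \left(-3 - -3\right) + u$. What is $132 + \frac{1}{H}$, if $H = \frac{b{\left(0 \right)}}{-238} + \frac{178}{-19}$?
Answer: $\frac{23477}{178} \approx 131.89$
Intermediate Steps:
$b{\left(u \right)} = u$ ($b{\left(u \right)} = \left(-3 + 3\right) + u = 0 + u = u$)
$H = - \frac{178}{19}$ ($H = \frac{0}{-238} + \frac{178}{-19} = 0 \left(- \frac{1}{238}\right) + 178 \left(- \frac{1}{19}\right) = 0 - \frac{178}{19} = - \frac{178}{19} \approx -9.3684$)
$132 + \frac{1}{H} = 132 + \frac{1}{- \frac{178}{19}} = 132 - \frac{19}{178} = \frac{23477}{178}$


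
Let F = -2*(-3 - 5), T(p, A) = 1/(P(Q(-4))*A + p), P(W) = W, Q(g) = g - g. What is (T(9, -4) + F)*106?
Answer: 15370/9 ≈ 1707.8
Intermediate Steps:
Q(g) = 0
T(p, A) = 1/p (T(p, A) = 1/(0*A + p) = 1/(0 + p) = 1/p)
F = 16 (F = -2*(-8) = 16)
(T(9, -4) + F)*106 = (1/9 + 16)*106 = (⅑ + 16)*106 = (145/9)*106 = 15370/9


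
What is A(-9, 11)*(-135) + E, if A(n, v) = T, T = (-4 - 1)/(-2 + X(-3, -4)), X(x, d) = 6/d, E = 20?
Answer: -1210/7 ≈ -172.86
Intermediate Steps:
T = 10/7 (T = (-4 - 1)/(-2 + 6/(-4)) = -5/(-2 + 6*(-1/4)) = -5/(-2 - 3/2) = -5/(-7/2) = -5*(-2/7) = 10/7 ≈ 1.4286)
A(n, v) = 10/7
A(-9, 11)*(-135) + E = (10/7)*(-135) + 20 = -1350/7 + 20 = -1210/7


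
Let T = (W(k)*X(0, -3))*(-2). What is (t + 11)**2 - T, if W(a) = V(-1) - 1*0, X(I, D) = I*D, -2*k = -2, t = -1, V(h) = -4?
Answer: 100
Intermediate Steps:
k = 1 (k = -1/2*(-2) = 1)
X(I, D) = D*I
W(a) = -4 (W(a) = -4 - 1*0 = -4 + 0 = -4)
T = 0 (T = -(-12)*0*(-2) = -4*0*(-2) = 0*(-2) = 0)
(t + 11)**2 - T = (-1 + 11)**2 - 1*0 = 10**2 + 0 = 100 + 0 = 100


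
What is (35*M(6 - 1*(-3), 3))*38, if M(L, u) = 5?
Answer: 6650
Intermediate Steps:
(35*M(6 - 1*(-3), 3))*38 = (35*5)*38 = 175*38 = 6650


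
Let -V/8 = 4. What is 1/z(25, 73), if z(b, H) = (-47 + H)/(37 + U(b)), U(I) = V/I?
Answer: 893/650 ≈ 1.3738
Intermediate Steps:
V = -32 (V = -8*4 = -32)
U(I) = -32/I
z(b, H) = (-47 + H)/(37 - 32/b)
1/z(25, 73) = 1/(25*(-47 + 73)/(-32 + 37*25)) = 1/(25*26/(-32 + 925)) = 1/(25*26/893) = 1/(25*(1/893)*26) = 1/(650/893) = 893/650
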